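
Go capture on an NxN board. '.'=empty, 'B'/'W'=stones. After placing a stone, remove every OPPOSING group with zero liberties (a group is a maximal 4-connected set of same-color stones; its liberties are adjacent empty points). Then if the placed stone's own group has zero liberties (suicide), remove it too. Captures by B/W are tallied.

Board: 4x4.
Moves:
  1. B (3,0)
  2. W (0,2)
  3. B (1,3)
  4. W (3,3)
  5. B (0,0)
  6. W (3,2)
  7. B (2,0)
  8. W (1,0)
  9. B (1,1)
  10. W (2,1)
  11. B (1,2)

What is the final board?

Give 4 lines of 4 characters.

Move 1: B@(3,0) -> caps B=0 W=0
Move 2: W@(0,2) -> caps B=0 W=0
Move 3: B@(1,3) -> caps B=0 W=0
Move 4: W@(3,3) -> caps B=0 W=0
Move 5: B@(0,0) -> caps B=0 W=0
Move 6: W@(3,2) -> caps B=0 W=0
Move 7: B@(2,0) -> caps B=0 W=0
Move 8: W@(1,0) -> caps B=0 W=0
Move 9: B@(1,1) -> caps B=1 W=0
Move 10: W@(2,1) -> caps B=1 W=0
Move 11: B@(1,2) -> caps B=1 W=0

Answer: B.W.
.BBB
BW..
B.WW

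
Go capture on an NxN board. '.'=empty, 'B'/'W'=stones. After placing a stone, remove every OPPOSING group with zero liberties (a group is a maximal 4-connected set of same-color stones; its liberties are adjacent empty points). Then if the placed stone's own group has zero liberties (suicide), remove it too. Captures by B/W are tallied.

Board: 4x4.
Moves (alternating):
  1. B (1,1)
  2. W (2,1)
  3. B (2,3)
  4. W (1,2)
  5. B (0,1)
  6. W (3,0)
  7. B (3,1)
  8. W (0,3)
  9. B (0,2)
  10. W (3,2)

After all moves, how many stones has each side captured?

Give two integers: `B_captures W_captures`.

Answer: 0 1

Derivation:
Move 1: B@(1,1) -> caps B=0 W=0
Move 2: W@(2,1) -> caps B=0 W=0
Move 3: B@(2,3) -> caps B=0 W=0
Move 4: W@(1,2) -> caps B=0 W=0
Move 5: B@(0,1) -> caps B=0 W=0
Move 6: W@(3,0) -> caps B=0 W=0
Move 7: B@(3,1) -> caps B=0 W=0
Move 8: W@(0,3) -> caps B=0 W=0
Move 9: B@(0,2) -> caps B=0 W=0
Move 10: W@(3,2) -> caps B=0 W=1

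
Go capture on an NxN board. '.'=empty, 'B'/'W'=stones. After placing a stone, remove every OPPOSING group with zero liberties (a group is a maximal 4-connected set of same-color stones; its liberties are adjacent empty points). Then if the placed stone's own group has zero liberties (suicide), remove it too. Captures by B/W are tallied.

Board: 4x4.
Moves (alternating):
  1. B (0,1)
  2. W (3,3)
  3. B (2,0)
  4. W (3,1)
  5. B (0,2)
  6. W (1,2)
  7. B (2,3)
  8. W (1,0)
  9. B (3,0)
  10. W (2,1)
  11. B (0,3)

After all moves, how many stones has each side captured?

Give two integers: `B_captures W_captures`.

Move 1: B@(0,1) -> caps B=0 W=0
Move 2: W@(3,3) -> caps B=0 W=0
Move 3: B@(2,0) -> caps B=0 W=0
Move 4: W@(3,1) -> caps B=0 W=0
Move 5: B@(0,2) -> caps B=0 W=0
Move 6: W@(1,2) -> caps B=0 W=0
Move 7: B@(2,3) -> caps B=0 W=0
Move 8: W@(1,0) -> caps B=0 W=0
Move 9: B@(3,0) -> caps B=0 W=0
Move 10: W@(2,1) -> caps B=0 W=2
Move 11: B@(0,3) -> caps B=0 W=2

Answer: 0 2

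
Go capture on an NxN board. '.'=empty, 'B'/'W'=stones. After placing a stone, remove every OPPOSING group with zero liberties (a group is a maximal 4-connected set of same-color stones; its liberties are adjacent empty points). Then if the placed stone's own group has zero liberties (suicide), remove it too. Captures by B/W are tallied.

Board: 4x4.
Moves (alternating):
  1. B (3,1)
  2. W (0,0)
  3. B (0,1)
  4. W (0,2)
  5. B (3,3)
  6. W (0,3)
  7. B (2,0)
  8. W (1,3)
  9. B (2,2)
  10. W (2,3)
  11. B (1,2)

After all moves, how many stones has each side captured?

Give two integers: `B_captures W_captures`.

Move 1: B@(3,1) -> caps B=0 W=0
Move 2: W@(0,0) -> caps B=0 W=0
Move 3: B@(0,1) -> caps B=0 W=0
Move 4: W@(0,2) -> caps B=0 W=0
Move 5: B@(3,3) -> caps B=0 W=0
Move 6: W@(0,3) -> caps B=0 W=0
Move 7: B@(2,0) -> caps B=0 W=0
Move 8: W@(1,3) -> caps B=0 W=0
Move 9: B@(2,2) -> caps B=0 W=0
Move 10: W@(2,3) -> caps B=0 W=0
Move 11: B@(1,2) -> caps B=4 W=0

Answer: 4 0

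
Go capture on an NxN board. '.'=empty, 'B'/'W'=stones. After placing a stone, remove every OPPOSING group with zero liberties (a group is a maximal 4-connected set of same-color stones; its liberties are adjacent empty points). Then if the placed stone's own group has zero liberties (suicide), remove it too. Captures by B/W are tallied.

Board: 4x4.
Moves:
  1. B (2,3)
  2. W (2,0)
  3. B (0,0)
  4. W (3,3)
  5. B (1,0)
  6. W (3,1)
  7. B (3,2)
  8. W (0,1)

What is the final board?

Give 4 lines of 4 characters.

Answer: BW..
B...
W..B
.WB.

Derivation:
Move 1: B@(2,3) -> caps B=0 W=0
Move 2: W@(2,0) -> caps B=0 W=0
Move 3: B@(0,0) -> caps B=0 W=0
Move 4: W@(3,3) -> caps B=0 W=0
Move 5: B@(1,0) -> caps B=0 W=0
Move 6: W@(3,1) -> caps B=0 W=0
Move 7: B@(3,2) -> caps B=1 W=0
Move 8: W@(0,1) -> caps B=1 W=0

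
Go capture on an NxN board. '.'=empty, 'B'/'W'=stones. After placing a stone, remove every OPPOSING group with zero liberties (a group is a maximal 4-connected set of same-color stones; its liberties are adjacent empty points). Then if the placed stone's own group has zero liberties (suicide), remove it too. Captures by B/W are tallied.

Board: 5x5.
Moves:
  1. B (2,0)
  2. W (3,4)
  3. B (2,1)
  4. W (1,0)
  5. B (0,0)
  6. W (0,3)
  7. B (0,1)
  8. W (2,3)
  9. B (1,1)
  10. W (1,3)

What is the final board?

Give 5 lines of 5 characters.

Answer: BB.W.
.B.W.
BB.W.
....W
.....

Derivation:
Move 1: B@(2,0) -> caps B=0 W=0
Move 2: W@(3,4) -> caps B=0 W=0
Move 3: B@(2,1) -> caps B=0 W=0
Move 4: W@(1,0) -> caps B=0 W=0
Move 5: B@(0,0) -> caps B=0 W=0
Move 6: W@(0,3) -> caps B=0 W=0
Move 7: B@(0,1) -> caps B=0 W=0
Move 8: W@(2,3) -> caps B=0 W=0
Move 9: B@(1,1) -> caps B=1 W=0
Move 10: W@(1,3) -> caps B=1 W=0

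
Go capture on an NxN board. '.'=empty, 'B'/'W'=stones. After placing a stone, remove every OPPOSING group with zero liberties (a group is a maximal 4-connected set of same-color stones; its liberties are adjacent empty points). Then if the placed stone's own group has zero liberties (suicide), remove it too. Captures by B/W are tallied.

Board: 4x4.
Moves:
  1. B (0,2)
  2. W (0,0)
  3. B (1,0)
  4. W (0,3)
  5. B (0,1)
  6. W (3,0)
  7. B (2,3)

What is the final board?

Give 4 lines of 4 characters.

Move 1: B@(0,2) -> caps B=0 W=0
Move 2: W@(0,0) -> caps B=0 W=0
Move 3: B@(1,0) -> caps B=0 W=0
Move 4: W@(0,3) -> caps B=0 W=0
Move 5: B@(0,1) -> caps B=1 W=0
Move 6: W@(3,0) -> caps B=1 W=0
Move 7: B@(2,3) -> caps B=1 W=0

Answer: .BBW
B...
...B
W...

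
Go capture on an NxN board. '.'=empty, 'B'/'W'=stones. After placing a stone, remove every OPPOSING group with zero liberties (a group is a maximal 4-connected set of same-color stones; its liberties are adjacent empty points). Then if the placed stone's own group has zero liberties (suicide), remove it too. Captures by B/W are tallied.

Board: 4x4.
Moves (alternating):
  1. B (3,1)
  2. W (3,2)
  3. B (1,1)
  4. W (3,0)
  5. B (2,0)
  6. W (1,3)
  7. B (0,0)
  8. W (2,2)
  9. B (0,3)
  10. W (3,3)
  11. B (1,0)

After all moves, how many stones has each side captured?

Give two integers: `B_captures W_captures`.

Move 1: B@(3,1) -> caps B=0 W=0
Move 2: W@(3,2) -> caps B=0 W=0
Move 3: B@(1,1) -> caps B=0 W=0
Move 4: W@(3,0) -> caps B=0 W=0
Move 5: B@(2,0) -> caps B=1 W=0
Move 6: W@(1,3) -> caps B=1 W=0
Move 7: B@(0,0) -> caps B=1 W=0
Move 8: W@(2,2) -> caps B=1 W=0
Move 9: B@(0,3) -> caps B=1 W=0
Move 10: W@(3,3) -> caps B=1 W=0
Move 11: B@(1,0) -> caps B=1 W=0

Answer: 1 0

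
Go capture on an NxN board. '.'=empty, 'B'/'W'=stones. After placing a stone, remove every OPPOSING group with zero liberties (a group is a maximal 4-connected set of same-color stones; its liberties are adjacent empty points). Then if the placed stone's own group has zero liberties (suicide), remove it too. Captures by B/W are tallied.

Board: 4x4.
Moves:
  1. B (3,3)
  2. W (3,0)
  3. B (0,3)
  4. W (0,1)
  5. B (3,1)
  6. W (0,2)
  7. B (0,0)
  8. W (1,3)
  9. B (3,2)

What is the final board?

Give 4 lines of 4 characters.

Move 1: B@(3,3) -> caps B=0 W=0
Move 2: W@(3,0) -> caps B=0 W=0
Move 3: B@(0,3) -> caps B=0 W=0
Move 4: W@(0,1) -> caps B=0 W=0
Move 5: B@(3,1) -> caps B=0 W=0
Move 6: W@(0,2) -> caps B=0 W=0
Move 7: B@(0,0) -> caps B=0 W=0
Move 8: W@(1,3) -> caps B=0 W=1
Move 9: B@(3,2) -> caps B=0 W=1

Answer: BWW.
...W
....
WBBB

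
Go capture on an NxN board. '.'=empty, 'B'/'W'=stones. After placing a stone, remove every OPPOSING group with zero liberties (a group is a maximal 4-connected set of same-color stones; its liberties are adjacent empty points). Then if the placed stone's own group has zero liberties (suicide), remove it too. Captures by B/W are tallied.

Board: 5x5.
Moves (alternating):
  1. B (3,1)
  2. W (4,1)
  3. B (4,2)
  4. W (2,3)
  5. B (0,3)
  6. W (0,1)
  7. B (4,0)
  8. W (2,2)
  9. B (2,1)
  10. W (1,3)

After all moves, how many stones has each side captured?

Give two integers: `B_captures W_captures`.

Answer: 1 0

Derivation:
Move 1: B@(3,1) -> caps B=0 W=0
Move 2: W@(4,1) -> caps B=0 W=0
Move 3: B@(4,2) -> caps B=0 W=0
Move 4: W@(2,3) -> caps B=0 W=0
Move 5: B@(0,3) -> caps B=0 W=0
Move 6: W@(0,1) -> caps B=0 W=0
Move 7: B@(4,0) -> caps B=1 W=0
Move 8: W@(2,2) -> caps B=1 W=0
Move 9: B@(2,1) -> caps B=1 W=0
Move 10: W@(1,3) -> caps B=1 W=0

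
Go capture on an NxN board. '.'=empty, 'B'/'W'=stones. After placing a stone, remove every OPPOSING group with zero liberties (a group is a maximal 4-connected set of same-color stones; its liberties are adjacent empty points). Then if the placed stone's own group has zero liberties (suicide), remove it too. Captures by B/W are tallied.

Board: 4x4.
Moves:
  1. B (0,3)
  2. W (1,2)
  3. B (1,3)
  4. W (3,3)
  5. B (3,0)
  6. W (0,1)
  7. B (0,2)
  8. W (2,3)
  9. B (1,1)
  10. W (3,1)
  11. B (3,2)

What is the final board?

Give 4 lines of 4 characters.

Answer: .W..
.BW.
...W
BWBW

Derivation:
Move 1: B@(0,3) -> caps B=0 W=0
Move 2: W@(1,2) -> caps B=0 W=0
Move 3: B@(1,3) -> caps B=0 W=0
Move 4: W@(3,3) -> caps B=0 W=0
Move 5: B@(3,0) -> caps B=0 W=0
Move 6: W@(0,1) -> caps B=0 W=0
Move 7: B@(0,2) -> caps B=0 W=0
Move 8: W@(2,3) -> caps B=0 W=3
Move 9: B@(1,1) -> caps B=0 W=3
Move 10: W@(3,1) -> caps B=0 W=3
Move 11: B@(3,2) -> caps B=0 W=3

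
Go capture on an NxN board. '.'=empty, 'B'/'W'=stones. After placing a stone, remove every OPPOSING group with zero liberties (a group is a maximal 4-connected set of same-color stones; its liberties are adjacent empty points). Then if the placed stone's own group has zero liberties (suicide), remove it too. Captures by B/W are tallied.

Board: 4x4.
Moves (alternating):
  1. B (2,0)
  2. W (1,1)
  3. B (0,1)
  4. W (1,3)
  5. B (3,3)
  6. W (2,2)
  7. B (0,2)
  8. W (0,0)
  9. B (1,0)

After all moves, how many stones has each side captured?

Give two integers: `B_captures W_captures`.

Move 1: B@(2,0) -> caps B=0 W=0
Move 2: W@(1,1) -> caps B=0 W=0
Move 3: B@(0,1) -> caps B=0 W=0
Move 4: W@(1,3) -> caps B=0 W=0
Move 5: B@(3,3) -> caps B=0 W=0
Move 6: W@(2,2) -> caps B=0 W=0
Move 7: B@(0,2) -> caps B=0 W=0
Move 8: W@(0,0) -> caps B=0 W=0
Move 9: B@(1,0) -> caps B=1 W=0

Answer: 1 0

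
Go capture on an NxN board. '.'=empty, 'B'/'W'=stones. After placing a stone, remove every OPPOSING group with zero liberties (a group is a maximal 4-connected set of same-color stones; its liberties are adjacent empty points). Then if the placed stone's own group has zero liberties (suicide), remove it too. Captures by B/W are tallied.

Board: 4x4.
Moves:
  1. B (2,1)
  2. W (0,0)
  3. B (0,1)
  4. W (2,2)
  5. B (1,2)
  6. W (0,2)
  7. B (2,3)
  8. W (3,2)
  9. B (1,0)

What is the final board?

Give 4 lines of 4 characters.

Move 1: B@(2,1) -> caps B=0 W=0
Move 2: W@(0,0) -> caps B=0 W=0
Move 3: B@(0,1) -> caps B=0 W=0
Move 4: W@(2,2) -> caps B=0 W=0
Move 5: B@(1,2) -> caps B=0 W=0
Move 6: W@(0,2) -> caps B=0 W=0
Move 7: B@(2,3) -> caps B=0 W=0
Move 8: W@(3,2) -> caps B=0 W=0
Move 9: B@(1,0) -> caps B=1 W=0

Answer: .BW.
B.B.
.BWB
..W.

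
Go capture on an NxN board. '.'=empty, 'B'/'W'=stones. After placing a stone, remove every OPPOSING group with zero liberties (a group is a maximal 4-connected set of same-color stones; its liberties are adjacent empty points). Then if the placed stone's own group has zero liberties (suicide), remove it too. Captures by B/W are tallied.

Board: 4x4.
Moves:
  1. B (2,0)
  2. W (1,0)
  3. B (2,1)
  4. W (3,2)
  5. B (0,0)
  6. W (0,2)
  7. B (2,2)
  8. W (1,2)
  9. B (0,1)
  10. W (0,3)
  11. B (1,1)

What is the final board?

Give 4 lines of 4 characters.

Move 1: B@(2,0) -> caps B=0 W=0
Move 2: W@(1,0) -> caps B=0 W=0
Move 3: B@(2,1) -> caps B=0 W=0
Move 4: W@(3,2) -> caps B=0 W=0
Move 5: B@(0,0) -> caps B=0 W=0
Move 6: W@(0,2) -> caps B=0 W=0
Move 7: B@(2,2) -> caps B=0 W=0
Move 8: W@(1,2) -> caps B=0 W=0
Move 9: B@(0,1) -> caps B=0 W=0
Move 10: W@(0,3) -> caps B=0 W=0
Move 11: B@(1,1) -> caps B=1 W=0

Answer: BBWW
.BW.
BBB.
..W.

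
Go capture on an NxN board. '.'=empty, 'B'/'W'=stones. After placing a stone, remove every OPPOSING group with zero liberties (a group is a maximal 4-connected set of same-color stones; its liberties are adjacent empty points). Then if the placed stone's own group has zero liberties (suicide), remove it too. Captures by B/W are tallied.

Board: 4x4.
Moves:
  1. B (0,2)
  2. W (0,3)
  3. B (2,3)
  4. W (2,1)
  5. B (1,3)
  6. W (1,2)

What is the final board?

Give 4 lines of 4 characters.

Answer: ..B.
..WB
.W.B
....

Derivation:
Move 1: B@(0,2) -> caps B=0 W=0
Move 2: W@(0,3) -> caps B=0 W=0
Move 3: B@(2,3) -> caps B=0 W=0
Move 4: W@(2,1) -> caps B=0 W=0
Move 5: B@(1,3) -> caps B=1 W=0
Move 6: W@(1,2) -> caps B=1 W=0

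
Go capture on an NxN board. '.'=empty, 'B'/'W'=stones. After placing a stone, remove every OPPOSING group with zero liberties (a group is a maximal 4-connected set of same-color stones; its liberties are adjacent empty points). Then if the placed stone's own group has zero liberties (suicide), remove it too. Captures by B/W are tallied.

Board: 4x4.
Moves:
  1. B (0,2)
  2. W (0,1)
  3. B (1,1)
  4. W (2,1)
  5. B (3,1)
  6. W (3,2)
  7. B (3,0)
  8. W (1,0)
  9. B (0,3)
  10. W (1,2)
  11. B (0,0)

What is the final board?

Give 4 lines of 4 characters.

Move 1: B@(0,2) -> caps B=0 W=0
Move 2: W@(0,1) -> caps B=0 W=0
Move 3: B@(1,1) -> caps B=0 W=0
Move 4: W@(2,1) -> caps B=0 W=0
Move 5: B@(3,1) -> caps B=0 W=0
Move 6: W@(3,2) -> caps B=0 W=0
Move 7: B@(3,0) -> caps B=0 W=0
Move 8: W@(1,0) -> caps B=0 W=0
Move 9: B@(0,3) -> caps B=0 W=0
Move 10: W@(1,2) -> caps B=0 W=1
Move 11: B@(0,0) -> caps B=0 W=1

Answer: .WBB
W.W.
.W..
BBW.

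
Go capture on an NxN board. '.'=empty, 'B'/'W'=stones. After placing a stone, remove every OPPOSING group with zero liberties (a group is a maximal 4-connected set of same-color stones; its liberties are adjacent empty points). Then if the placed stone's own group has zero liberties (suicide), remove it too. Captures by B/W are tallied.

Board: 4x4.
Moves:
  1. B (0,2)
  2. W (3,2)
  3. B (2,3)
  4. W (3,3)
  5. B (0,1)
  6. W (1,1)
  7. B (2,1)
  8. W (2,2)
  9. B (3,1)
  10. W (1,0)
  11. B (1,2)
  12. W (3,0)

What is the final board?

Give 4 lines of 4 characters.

Answer: .BB.
WWB.
.B.B
WB..

Derivation:
Move 1: B@(0,2) -> caps B=0 W=0
Move 2: W@(3,2) -> caps B=0 W=0
Move 3: B@(2,3) -> caps B=0 W=0
Move 4: W@(3,3) -> caps B=0 W=0
Move 5: B@(0,1) -> caps B=0 W=0
Move 6: W@(1,1) -> caps B=0 W=0
Move 7: B@(2,1) -> caps B=0 W=0
Move 8: W@(2,2) -> caps B=0 W=0
Move 9: B@(3,1) -> caps B=0 W=0
Move 10: W@(1,0) -> caps B=0 W=0
Move 11: B@(1,2) -> caps B=3 W=0
Move 12: W@(3,0) -> caps B=3 W=0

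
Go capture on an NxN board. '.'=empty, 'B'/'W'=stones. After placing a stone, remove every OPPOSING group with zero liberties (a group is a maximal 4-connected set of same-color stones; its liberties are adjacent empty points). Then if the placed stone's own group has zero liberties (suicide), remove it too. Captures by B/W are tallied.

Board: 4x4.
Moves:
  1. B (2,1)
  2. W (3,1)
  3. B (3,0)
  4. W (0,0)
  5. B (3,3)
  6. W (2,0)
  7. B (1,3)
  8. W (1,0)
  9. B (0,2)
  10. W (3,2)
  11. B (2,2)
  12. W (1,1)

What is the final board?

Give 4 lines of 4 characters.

Move 1: B@(2,1) -> caps B=0 W=0
Move 2: W@(3,1) -> caps B=0 W=0
Move 3: B@(3,0) -> caps B=0 W=0
Move 4: W@(0,0) -> caps B=0 W=0
Move 5: B@(3,3) -> caps B=0 W=0
Move 6: W@(2,0) -> caps B=0 W=1
Move 7: B@(1,3) -> caps B=0 W=1
Move 8: W@(1,0) -> caps B=0 W=1
Move 9: B@(0,2) -> caps B=0 W=1
Move 10: W@(3,2) -> caps B=0 W=1
Move 11: B@(2,2) -> caps B=0 W=1
Move 12: W@(1,1) -> caps B=0 W=1

Answer: W.B.
WW.B
WBB.
.WWB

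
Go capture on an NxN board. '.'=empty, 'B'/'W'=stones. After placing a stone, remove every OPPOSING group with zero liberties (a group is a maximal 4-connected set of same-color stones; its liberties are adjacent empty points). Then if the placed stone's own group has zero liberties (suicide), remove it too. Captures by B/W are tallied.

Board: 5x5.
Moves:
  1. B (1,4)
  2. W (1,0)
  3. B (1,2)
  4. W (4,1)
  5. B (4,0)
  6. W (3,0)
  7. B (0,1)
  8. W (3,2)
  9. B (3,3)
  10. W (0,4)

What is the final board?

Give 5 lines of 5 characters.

Move 1: B@(1,4) -> caps B=0 W=0
Move 2: W@(1,0) -> caps B=0 W=0
Move 3: B@(1,2) -> caps B=0 W=0
Move 4: W@(4,1) -> caps B=0 W=0
Move 5: B@(4,0) -> caps B=0 W=0
Move 6: W@(3,0) -> caps B=0 W=1
Move 7: B@(0,1) -> caps B=0 W=1
Move 8: W@(3,2) -> caps B=0 W=1
Move 9: B@(3,3) -> caps B=0 W=1
Move 10: W@(0,4) -> caps B=0 W=1

Answer: .B..W
W.B.B
.....
W.WB.
.W...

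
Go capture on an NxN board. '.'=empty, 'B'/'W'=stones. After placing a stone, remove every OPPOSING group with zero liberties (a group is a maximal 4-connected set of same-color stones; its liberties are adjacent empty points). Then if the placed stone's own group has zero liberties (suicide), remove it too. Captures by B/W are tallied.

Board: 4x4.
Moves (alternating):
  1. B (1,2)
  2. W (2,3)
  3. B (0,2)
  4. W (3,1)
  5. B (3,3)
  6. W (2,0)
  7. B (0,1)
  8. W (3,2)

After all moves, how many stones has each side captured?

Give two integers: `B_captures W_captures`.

Answer: 0 1

Derivation:
Move 1: B@(1,2) -> caps B=0 W=0
Move 2: W@(2,3) -> caps B=0 W=0
Move 3: B@(0,2) -> caps B=0 W=0
Move 4: W@(3,1) -> caps B=0 W=0
Move 5: B@(3,3) -> caps B=0 W=0
Move 6: W@(2,0) -> caps B=0 W=0
Move 7: B@(0,1) -> caps B=0 W=0
Move 8: W@(3,2) -> caps B=0 W=1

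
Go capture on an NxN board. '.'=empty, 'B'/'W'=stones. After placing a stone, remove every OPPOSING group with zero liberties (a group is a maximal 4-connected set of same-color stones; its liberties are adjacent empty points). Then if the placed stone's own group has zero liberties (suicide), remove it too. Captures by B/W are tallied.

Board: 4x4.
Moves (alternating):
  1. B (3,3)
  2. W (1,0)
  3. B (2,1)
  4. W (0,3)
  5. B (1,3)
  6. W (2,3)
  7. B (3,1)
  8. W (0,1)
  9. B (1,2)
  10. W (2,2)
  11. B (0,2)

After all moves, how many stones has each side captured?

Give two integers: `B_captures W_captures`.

Answer: 1 0

Derivation:
Move 1: B@(3,3) -> caps B=0 W=0
Move 2: W@(1,0) -> caps B=0 W=0
Move 3: B@(2,1) -> caps B=0 W=0
Move 4: W@(0,3) -> caps B=0 W=0
Move 5: B@(1,3) -> caps B=0 W=0
Move 6: W@(2,3) -> caps B=0 W=0
Move 7: B@(3,1) -> caps B=0 W=0
Move 8: W@(0,1) -> caps B=0 W=0
Move 9: B@(1,2) -> caps B=0 W=0
Move 10: W@(2,2) -> caps B=0 W=0
Move 11: B@(0,2) -> caps B=1 W=0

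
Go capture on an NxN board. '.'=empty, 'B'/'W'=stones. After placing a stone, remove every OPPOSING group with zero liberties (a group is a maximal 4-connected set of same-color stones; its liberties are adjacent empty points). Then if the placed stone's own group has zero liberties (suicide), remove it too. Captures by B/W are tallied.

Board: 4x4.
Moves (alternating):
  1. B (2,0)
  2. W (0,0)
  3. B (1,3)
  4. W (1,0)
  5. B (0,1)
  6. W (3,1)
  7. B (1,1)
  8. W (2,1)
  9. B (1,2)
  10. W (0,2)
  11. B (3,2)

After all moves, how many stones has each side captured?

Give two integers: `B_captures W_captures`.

Answer: 2 0

Derivation:
Move 1: B@(2,0) -> caps B=0 W=0
Move 2: W@(0,0) -> caps B=0 W=0
Move 3: B@(1,3) -> caps B=0 W=0
Move 4: W@(1,0) -> caps B=0 W=0
Move 5: B@(0,1) -> caps B=0 W=0
Move 6: W@(3,1) -> caps B=0 W=0
Move 7: B@(1,1) -> caps B=2 W=0
Move 8: W@(2,1) -> caps B=2 W=0
Move 9: B@(1,2) -> caps B=2 W=0
Move 10: W@(0,2) -> caps B=2 W=0
Move 11: B@(3,2) -> caps B=2 W=0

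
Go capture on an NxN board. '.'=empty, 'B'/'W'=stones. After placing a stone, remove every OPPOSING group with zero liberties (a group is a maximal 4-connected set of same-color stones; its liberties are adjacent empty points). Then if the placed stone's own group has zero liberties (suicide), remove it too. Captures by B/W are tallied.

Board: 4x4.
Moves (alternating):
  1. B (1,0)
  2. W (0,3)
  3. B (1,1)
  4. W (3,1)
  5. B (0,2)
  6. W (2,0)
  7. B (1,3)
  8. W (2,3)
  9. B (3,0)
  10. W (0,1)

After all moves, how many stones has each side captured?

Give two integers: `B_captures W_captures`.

Move 1: B@(1,0) -> caps B=0 W=0
Move 2: W@(0,3) -> caps B=0 W=0
Move 3: B@(1,1) -> caps B=0 W=0
Move 4: W@(3,1) -> caps B=0 W=0
Move 5: B@(0,2) -> caps B=0 W=0
Move 6: W@(2,0) -> caps B=0 W=0
Move 7: B@(1,3) -> caps B=1 W=0
Move 8: W@(2,3) -> caps B=1 W=0
Move 9: B@(3,0) -> caps B=1 W=0
Move 10: W@(0,1) -> caps B=1 W=0

Answer: 1 0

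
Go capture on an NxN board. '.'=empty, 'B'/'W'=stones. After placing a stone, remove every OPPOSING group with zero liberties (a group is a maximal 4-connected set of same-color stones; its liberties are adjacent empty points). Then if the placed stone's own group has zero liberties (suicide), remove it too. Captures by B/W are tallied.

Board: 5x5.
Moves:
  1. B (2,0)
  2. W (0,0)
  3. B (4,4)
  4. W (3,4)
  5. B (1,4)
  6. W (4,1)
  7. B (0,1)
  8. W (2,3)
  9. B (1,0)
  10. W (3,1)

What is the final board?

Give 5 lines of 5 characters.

Answer: .B...
B...B
B..W.
.W..W
.W..B

Derivation:
Move 1: B@(2,0) -> caps B=0 W=0
Move 2: W@(0,0) -> caps B=0 W=0
Move 3: B@(4,4) -> caps B=0 W=0
Move 4: W@(3,4) -> caps B=0 W=0
Move 5: B@(1,4) -> caps B=0 W=0
Move 6: W@(4,1) -> caps B=0 W=0
Move 7: B@(0,1) -> caps B=0 W=0
Move 8: W@(2,3) -> caps B=0 W=0
Move 9: B@(1,0) -> caps B=1 W=0
Move 10: W@(3,1) -> caps B=1 W=0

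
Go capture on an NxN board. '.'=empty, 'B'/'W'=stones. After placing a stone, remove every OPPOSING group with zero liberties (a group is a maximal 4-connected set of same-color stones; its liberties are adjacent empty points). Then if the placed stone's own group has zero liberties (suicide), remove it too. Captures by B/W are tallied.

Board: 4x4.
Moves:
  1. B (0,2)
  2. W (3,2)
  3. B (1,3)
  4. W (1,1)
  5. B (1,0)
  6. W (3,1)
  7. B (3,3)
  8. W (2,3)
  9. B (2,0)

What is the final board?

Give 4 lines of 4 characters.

Move 1: B@(0,2) -> caps B=0 W=0
Move 2: W@(3,2) -> caps B=0 W=0
Move 3: B@(1,3) -> caps B=0 W=0
Move 4: W@(1,1) -> caps B=0 W=0
Move 5: B@(1,0) -> caps B=0 W=0
Move 6: W@(3,1) -> caps B=0 W=0
Move 7: B@(3,3) -> caps B=0 W=0
Move 8: W@(2,3) -> caps B=0 W=1
Move 9: B@(2,0) -> caps B=0 W=1

Answer: ..B.
BW.B
B..W
.WW.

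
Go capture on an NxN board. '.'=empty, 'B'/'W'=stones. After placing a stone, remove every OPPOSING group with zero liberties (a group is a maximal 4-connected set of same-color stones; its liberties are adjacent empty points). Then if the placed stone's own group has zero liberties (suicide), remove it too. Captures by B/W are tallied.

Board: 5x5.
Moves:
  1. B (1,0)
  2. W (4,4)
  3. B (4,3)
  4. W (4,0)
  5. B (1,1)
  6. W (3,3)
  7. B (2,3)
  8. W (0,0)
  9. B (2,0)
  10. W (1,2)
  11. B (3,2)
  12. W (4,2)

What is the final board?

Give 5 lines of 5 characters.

Move 1: B@(1,0) -> caps B=0 W=0
Move 2: W@(4,4) -> caps B=0 W=0
Move 3: B@(4,3) -> caps B=0 W=0
Move 4: W@(4,0) -> caps B=0 W=0
Move 5: B@(1,1) -> caps B=0 W=0
Move 6: W@(3,3) -> caps B=0 W=0
Move 7: B@(2,3) -> caps B=0 W=0
Move 8: W@(0,0) -> caps B=0 W=0
Move 9: B@(2,0) -> caps B=0 W=0
Move 10: W@(1,2) -> caps B=0 W=0
Move 11: B@(3,2) -> caps B=0 W=0
Move 12: W@(4,2) -> caps B=0 W=1

Answer: W....
BBW..
B..B.
..BW.
W.W.W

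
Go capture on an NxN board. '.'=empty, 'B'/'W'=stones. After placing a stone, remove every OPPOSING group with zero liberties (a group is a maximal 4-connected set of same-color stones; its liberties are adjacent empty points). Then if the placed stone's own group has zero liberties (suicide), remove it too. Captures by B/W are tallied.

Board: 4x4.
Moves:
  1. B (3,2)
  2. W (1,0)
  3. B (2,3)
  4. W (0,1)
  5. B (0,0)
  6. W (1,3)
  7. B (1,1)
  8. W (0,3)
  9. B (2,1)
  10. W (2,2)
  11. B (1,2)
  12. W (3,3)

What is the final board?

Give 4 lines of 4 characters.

Answer: .W.W
WBBW
.B.B
..B.

Derivation:
Move 1: B@(3,2) -> caps B=0 W=0
Move 2: W@(1,0) -> caps B=0 W=0
Move 3: B@(2,3) -> caps B=0 W=0
Move 4: W@(0,1) -> caps B=0 W=0
Move 5: B@(0,0) -> caps B=0 W=0
Move 6: W@(1,3) -> caps B=0 W=0
Move 7: B@(1,1) -> caps B=0 W=0
Move 8: W@(0,3) -> caps B=0 W=0
Move 9: B@(2,1) -> caps B=0 W=0
Move 10: W@(2,2) -> caps B=0 W=0
Move 11: B@(1,2) -> caps B=1 W=0
Move 12: W@(3,3) -> caps B=1 W=0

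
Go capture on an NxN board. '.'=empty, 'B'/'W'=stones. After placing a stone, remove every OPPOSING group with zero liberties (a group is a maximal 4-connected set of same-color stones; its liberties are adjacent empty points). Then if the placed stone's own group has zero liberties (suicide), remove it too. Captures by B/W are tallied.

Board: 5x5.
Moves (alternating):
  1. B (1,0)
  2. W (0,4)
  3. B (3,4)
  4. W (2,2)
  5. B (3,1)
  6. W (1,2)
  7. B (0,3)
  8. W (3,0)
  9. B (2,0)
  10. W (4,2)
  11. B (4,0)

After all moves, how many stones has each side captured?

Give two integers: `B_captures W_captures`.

Move 1: B@(1,0) -> caps B=0 W=0
Move 2: W@(0,4) -> caps B=0 W=0
Move 3: B@(3,4) -> caps B=0 W=0
Move 4: W@(2,2) -> caps B=0 W=0
Move 5: B@(3,1) -> caps B=0 W=0
Move 6: W@(1,2) -> caps B=0 W=0
Move 7: B@(0,3) -> caps B=0 W=0
Move 8: W@(3,0) -> caps B=0 W=0
Move 9: B@(2,0) -> caps B=0 W=0
Move 10: W@(4,2) -> caps B=0 W=0
Move 11: B@(4,0) -> caps B=1 W=0

Answer: 1 0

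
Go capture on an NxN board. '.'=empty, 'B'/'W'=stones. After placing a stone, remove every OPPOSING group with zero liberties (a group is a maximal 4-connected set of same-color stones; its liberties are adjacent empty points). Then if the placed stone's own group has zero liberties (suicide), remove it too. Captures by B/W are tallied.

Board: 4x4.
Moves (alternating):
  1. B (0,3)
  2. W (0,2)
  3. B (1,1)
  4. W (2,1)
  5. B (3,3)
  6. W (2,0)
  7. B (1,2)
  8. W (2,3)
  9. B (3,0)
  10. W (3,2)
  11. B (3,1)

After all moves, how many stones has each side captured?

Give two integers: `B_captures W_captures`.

Move 1: B@(0,3) -> caps B=0 W=0
Move 2: W@(0,2) -> caps B=0 W=0
Move 3: B@(1,1) -> caps B=0 W=0
Move 4: W@(2,1) -> caps B=0 W=0
Move 5: B@(3,3) -> caps B=0 W=0
Move 6: W@(2,0) -> caps B=0 W=0
Move 7: B@(1,2) -> caps B=0 W=0
Move 8: W@(2,3) -> caps B=0 W=0
Move 9: B@(3,0) -> caps B=0 W=0
Move 10: W@(3,2) -> caps B=0 W=1
Move 11: B@(3,1) -> caps B=0 W=1

Answer: 0 1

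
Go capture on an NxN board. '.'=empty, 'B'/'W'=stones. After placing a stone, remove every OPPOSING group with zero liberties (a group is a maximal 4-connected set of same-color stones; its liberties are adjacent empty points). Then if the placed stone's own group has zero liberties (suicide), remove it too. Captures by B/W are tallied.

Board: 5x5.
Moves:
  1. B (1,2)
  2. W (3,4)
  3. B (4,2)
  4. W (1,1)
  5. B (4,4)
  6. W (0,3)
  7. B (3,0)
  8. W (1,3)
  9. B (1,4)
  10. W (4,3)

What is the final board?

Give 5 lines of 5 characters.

Move 1: B@(1,2) -> caps B=0 W=0
Move 2: W@(3,4) -> caps B=0 W=0
Move 3: B@(4,2) -> caps B=0 W=0
Move 4: W@(1,1) -> caps B=0 W=0
Move 5: B@(4,4) -> caps B=0 W=0
Move 6: W@(0,3) -> caps B=0 W=0
Move 7: B@(3,0) -> caps B=0 W=0
Move 8: W@(1,3) -> caps B=0 W=0
Move 9: B@(1,4) -> caps B=0 W=0
Move 10: W@(4,3) -> caps B=0 W=1

Answer: ...W.
.WBWB
.....
B...W
..BW.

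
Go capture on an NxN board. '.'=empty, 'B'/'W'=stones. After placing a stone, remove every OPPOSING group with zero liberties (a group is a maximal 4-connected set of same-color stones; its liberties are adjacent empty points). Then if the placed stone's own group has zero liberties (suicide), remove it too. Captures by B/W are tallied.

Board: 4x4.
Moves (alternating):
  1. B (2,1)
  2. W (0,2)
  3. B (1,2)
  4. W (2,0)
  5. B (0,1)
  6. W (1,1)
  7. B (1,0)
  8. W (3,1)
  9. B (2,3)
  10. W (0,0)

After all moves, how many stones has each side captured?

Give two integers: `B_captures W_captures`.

Answer: 1 0

Derivation:
Move 1: B@(2,1) -> caps B=0 W=0
Move 2: W@(0,2) -> caps B=0 W=0
Move 3: B@(1,2) -> caps B=0 W=0
Move 4: W@(2,0) -> caps B=0 W=0
Move 5: B@(0,1) -> caps B=0 W=0
Move 6: W@(1,1) -> caps B=0 W=0
Move 7: B@(1,0) -> caps B=1 W=0
Move 8: W@(3,1) -> caps B=1 W=0
Move 9: B@(2,3) -> caps B=1 W=0
Move 10: W@(0,0) -> caps B=1 W=0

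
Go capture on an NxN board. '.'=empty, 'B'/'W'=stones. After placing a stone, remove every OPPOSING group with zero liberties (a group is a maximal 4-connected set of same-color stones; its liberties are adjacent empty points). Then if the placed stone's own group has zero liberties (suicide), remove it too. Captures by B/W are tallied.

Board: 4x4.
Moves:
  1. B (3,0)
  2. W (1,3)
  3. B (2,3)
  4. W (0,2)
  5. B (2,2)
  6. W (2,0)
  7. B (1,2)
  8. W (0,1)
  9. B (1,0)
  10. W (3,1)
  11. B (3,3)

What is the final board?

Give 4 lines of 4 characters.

Answer: .WW.
B.BW
W.BB
.W.B

Derivation:
Move 1: B@(3,0) -> caps B=0 W=0
Move 2: W@(1,3) -> caps B=0 W=0
Move 3: B@(2,3) -> caps B=0 W=0
Move 4: W@(0,2) -> caps B=0 W=0
Move 5: B@(2,2) -> caps B=0 W=0
Move 6: W@(2,0) -> caps B=0 W=0
Move 7: B@(1,2) -> caps B=0 W=0
Move 8: W@(0,1) -> caps B=0 W=0
Move 9: B@(1,0) -> caps B=0 W=0
Move 10: W@(3,1) -> caps B=0 W=1
Move 11: B@(3,3) -> caps B=0 W=1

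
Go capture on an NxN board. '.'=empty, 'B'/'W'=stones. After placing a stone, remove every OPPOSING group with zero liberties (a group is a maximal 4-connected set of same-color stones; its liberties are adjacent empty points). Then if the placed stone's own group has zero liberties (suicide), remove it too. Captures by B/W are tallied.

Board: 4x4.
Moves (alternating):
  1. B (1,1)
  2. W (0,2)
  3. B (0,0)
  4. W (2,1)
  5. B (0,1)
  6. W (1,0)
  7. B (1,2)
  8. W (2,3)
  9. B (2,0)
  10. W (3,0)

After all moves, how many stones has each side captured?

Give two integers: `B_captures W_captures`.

Move 1: B@(1,1) -> caps B=0 W=0
Move 2: W@(0,2) -> caps B=0 W=0
Move 3: B@(0,0) -> caps B=0 W=0
Move 4: W@(2,1) -> caps B=0 W=0
Move 5: B@(0,1) -> caps B=0 W=0
Move 6: W@(1,0) -> caps B=0 W=0
Move 7: B@(1,2) -> caps B=0 W=0
Move 8: W@(2,3) -> caps B=0 W=0
Move 9: B@(2,0) -> caps B=1 W=0
Move 10: W@(3,0) -> caps B=1 W=0

Answer: 1 0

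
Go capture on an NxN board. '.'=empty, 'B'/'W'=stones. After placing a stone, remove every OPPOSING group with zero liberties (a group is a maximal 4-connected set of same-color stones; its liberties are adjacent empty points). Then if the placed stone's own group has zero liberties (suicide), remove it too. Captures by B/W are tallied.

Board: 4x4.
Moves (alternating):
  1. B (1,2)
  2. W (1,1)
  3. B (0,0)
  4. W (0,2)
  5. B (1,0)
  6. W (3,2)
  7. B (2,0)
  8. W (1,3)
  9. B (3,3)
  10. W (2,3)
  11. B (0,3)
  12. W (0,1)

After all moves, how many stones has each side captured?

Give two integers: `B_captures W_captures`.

Move 1: B@(1,2) -> caps B=0 W=0
Move 2: W@(1,1) -> caps B=0 W=0
Move 3: B@(0,0) -> caps B=0 W=0
Move 4: W@(0,2) -> caps B=0 W=0
Move 5: B@(1,0) -> caps B=0 W=0
Move 6: W@(3,2) -> caps B=0 W=0
Move 7: B@(2,0) -> caps B=0 W=0
Move 8: W@(1,3) -> caps B=0 W=0
Move 9: B@(3,3) -> caps B=0 W=0
Move 10: W@(2,3) -> caps B=0 W=1
Move 11: B@(0,3) -> caps B=0 W=1
Move 12: W@(0,1) -> caps B=0 W=1

Answer: 0 1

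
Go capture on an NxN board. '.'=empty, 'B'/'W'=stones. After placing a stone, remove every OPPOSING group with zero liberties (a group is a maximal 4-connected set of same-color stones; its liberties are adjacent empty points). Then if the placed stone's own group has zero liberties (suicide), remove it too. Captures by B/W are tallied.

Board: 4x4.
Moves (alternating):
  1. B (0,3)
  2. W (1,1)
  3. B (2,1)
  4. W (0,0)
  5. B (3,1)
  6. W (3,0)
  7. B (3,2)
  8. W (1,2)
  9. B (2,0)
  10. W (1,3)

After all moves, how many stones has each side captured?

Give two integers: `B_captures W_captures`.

Move 1: B@(0,3) -> caps B=0 W=0
Move 2: W@(1,1) -> caps B=0 W=0
Move 3: B@(2,1) -> caps B=0 W=0
Move 4: W@(0,0) -> caps B=0 W=0
Move 5: B@(3,1) -> caps B=0 W=0
Move 6: W@(3,0) -> caps B=0 W=0
Move 7: B@(3,2) -> caps B=0 W=0
Move 8: W@(1,2) -> caps B=0 W=0
Move 9: B@(2,0) -> caps B=1 W=0
Move 10: W@(1,3) -> caps B=1 W=0

Answer: 1 0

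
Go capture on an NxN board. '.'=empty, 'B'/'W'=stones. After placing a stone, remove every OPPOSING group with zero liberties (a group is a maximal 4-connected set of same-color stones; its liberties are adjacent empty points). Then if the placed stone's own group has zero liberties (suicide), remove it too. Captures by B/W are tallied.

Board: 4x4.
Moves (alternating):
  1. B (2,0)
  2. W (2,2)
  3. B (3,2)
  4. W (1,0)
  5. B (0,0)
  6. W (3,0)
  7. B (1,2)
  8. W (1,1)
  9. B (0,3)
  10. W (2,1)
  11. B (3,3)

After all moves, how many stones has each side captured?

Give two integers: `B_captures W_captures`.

Answer: 0 1

Derivation:
Move 1: B@(2,0) -> caps B=0 W=0
Move 2: W@(2,2) -> caps B=0 W=0
Move 3: B@(3,2) -> caps B=0 W=0
Move 4: W@(1,0) -> caps B=0 W=0
Move 5: B@(0,0) -> caps B=0 W=0
Move 6: W@(3,0) -> caps B=0 W=0
Move 7: B@(1,2) -> caps B=0 W=0
Move 8: W@(1,1) -> caps B=0 W=0
Move 9: B@(0,3) -> caps B=0 W=0
Move 10: W@(2,1) -> caps B=0 W=1
Move 11: B@(3,3) -> caps B=0 W=1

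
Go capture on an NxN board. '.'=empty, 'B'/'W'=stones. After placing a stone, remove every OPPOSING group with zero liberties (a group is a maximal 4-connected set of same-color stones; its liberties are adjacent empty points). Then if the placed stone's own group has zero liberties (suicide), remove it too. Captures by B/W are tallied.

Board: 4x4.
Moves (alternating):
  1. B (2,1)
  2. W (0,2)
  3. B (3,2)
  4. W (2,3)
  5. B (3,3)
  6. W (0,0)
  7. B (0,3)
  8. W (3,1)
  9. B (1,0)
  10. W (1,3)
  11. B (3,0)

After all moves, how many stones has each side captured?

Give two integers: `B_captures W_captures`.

Move 1: B@(2,1) -> caps B=0 W=0
Move 2: W@(0,2) -> caps B=0 W=0
Move 3: B@(3,2) -> caps B=0 W=0
Move 4: W@(2,3) -> caps B=0 W=0
Move 5: B@(3,3) -> caps B=0 W=0
Move 6: W@(0,0) -> caps B=0 W=0
Move 7: B@(0,3) -> caps B=0 W=0
Move 8: W@(3,1) -> caps B=0 W=0
Move 9: B@(1,0) -> caps B=0 W=0
Move 10: W@(1,3) -> caps B=0 W=1
Move 11: B@(3,0) -> caps B=1 W=1

Answer: 1 1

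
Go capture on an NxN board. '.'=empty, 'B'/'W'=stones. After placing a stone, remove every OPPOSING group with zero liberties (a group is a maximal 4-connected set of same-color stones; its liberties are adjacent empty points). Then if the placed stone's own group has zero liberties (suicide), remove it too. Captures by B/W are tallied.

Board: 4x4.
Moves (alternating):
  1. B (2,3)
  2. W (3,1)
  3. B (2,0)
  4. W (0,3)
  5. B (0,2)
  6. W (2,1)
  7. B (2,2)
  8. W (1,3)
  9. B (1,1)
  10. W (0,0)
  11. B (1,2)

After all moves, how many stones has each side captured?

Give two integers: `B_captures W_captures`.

Answer: 2 0

Derivation:
Move 1: B@(2,3) -> caps B=0 W=0
Move 2: W@(3,1) -> caps B=0 W=0
Move 3: B@(2,0) -> caps B=0 W=0
Move 4: W@(0,3) -> caps B=0 W=0
Move 5: B@(0,2) -> caps B=0 W=0
Move 6: W@(2,1) -> caps B=0 W=0
Move 7: B@(2,2) -> caps B=0 W=0
Move 8: W@(1,3) -> caps B=0 W=0
Move 9: B@(1,1) -> caps B=0 W=0
Move 10: W@(0,0) -> caps B=0 W=0
Move 11: B@(1,2) -> caps B=2 W=0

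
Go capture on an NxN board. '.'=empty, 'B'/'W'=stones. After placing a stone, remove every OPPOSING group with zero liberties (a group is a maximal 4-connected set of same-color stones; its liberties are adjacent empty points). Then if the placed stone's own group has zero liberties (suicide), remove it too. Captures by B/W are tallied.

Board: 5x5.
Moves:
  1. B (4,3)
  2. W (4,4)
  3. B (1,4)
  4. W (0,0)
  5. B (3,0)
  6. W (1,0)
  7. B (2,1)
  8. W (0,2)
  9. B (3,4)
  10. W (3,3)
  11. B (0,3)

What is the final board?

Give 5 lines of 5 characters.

Answer: W.WB.
W...B
.B...
B..WB
...B.

Derivation:
Move 1: B@(4,3) -> caps B=0 W=0
Move 2: W@(4,4) -> caps B=0 W=0
Move 3: B@(1,4) -> caps B=0 W=0
Move 4: W@(0,0) -> caps B=0 W=0
Move 5: B@(3,0) -> caps B=0 W=0
Move 6: W@(1,0) -> caps B=0 W=0
Move 7: B@(2,1) -> caps B=0 W=0
Move 8: W@(0,2) -> caps B=0 W=0
Move 9: B@(3,4) -> caps B=1 W=0
Move 10: W@(3,3) -> caps B=1 W=0
Move 11: B@(0,3) -> caps B=1 W=0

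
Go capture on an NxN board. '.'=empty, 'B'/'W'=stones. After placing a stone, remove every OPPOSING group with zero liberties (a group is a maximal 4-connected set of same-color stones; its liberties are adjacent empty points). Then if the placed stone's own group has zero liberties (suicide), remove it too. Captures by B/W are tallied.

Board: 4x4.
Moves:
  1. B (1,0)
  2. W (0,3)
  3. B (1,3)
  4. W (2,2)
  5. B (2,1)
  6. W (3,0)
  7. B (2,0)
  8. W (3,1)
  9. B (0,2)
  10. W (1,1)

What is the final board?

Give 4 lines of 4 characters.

Answer: ..B.
BW.B
BBW.
WW..

Derivation:
Move 1: B@(1,0) -> caps B=0 W=0
Move 2: W@(0,3) -> caps B=0 W=0
Move 3: B@(1,3) -> caps B=0 W=0
Move 4: W@(2,2) -> caps B=0 W=0
Move 5: B@(2,1) -> caps B=0 W=0
Move 6: W@(3,0) -> caps B=0 W=0
Move 7: B@(2,0) -> caps B=0 W=0
Move 8: W@(3,1) -> caps B=0 W=0
Move 9: B@(0,2) -> caps B=1 W=0
Move 10: W@(1,1) -> caps B=1 W=0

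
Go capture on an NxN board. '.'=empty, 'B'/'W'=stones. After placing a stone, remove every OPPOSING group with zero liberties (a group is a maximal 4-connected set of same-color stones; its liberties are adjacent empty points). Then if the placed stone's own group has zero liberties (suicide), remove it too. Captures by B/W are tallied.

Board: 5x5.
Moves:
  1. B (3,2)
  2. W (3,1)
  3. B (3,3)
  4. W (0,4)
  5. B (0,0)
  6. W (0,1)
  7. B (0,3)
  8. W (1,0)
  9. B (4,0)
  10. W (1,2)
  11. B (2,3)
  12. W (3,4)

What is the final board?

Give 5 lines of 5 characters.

Move 1: B@(3,2) -> caps B=0 W=0
Move 2: W@(3,1) -> caps B=0 W=0
Move 3: B@(3,3) -> caps B=0 W=0
Move 4: W@(0,4) -> caps B=0 W=0
Move 5: B@(0,0) -> caps B=0 W=0
Move 6: W@(0,1) -> caps B=0 W=0
Move 7: B@(0,3) -> caps B=0 W=0
Move 8: W@(1,0) -> caps B=0 W=1
Move 9: B@(4,0) -> caps B=0 W=1
Move 10: W@(1,2) -> caps B=0 W=1
Move 11: B@(2,3) -> caps B=0 W=1
Move 12: W@(3,4) -> caps B=0 W=1

Answer: .W.BW
W.W..
...B.
.WBBW
B....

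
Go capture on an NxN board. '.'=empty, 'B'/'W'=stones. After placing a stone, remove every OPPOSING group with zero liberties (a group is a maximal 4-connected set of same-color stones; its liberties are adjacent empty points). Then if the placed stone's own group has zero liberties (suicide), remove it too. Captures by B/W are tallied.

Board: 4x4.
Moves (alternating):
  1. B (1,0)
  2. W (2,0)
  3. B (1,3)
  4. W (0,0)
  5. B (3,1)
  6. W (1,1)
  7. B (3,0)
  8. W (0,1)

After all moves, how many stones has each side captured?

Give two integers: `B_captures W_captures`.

Move 1: B@(1,0) -> caps B=0 W=0
Move 2: W@(2,0) -> caps B=0 W=0
Move 3: B@(1,3) -> caps B=0 W=0
Move 4: W@(0,0) -> caps B=0 W=0
Move 5: B@(3,1) -> caps B=0 W=0
Move 6: W@(1,1) -> caps B=0 W=1
Move 7: B@(3,0) -> caps B=0 W=1
Move 8: W@(0,1) -> caps B=0 W=1

Answer: 0 1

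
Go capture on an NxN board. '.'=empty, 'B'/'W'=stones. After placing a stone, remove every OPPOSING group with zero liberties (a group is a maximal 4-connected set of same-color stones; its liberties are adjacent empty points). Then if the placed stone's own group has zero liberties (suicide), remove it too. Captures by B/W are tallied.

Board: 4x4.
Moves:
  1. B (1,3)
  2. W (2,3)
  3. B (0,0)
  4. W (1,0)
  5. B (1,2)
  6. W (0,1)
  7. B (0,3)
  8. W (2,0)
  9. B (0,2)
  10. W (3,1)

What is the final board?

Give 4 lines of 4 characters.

Move 1: B@(1,3) -> caps B=0 W=0
Move 2: W@(2,3) -> caps B=0 W=0
Move 3: B@(0,0) -> caps B=0 W=0
Move 4: W@(1,0) -> caps B=0 W=0
Move 5: B@(1,2) -> caps B=0 W=0
Move 6: W@(0,1) -> caps B=0 W=1
Move 7: B@(0,3) -> caps B=0 W=1
Move 8: W@(2,0) -> caps B=0 W=1
Move 9: B@(0,2) -> caps B=0 W=1
Move 10: W@(3,1) -> caps B=0 W=1

Answer: .WBB
W.BB
W..W
.W..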